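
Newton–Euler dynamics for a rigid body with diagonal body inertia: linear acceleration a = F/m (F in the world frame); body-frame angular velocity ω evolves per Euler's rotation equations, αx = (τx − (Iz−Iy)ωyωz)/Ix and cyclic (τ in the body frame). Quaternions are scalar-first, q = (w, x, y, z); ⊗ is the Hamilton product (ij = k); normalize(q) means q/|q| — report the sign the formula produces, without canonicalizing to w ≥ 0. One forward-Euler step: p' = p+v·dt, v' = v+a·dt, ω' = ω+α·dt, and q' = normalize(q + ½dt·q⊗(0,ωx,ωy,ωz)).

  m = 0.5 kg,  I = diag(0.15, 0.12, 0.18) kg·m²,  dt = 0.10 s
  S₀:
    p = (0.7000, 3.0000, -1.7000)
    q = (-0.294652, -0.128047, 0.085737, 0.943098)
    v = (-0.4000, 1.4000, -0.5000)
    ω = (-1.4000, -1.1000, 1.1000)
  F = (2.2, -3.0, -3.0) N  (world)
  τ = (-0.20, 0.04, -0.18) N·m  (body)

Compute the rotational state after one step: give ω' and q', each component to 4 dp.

(τ − ω×Iω)/I = (-0.8493, -0.0517, -0.7433)
new body rate ω' = (-1.4849, -1.1052, 1.0257)
q⊗(0,ω) = (-1.1223629, 1.5442313, -0.8553683, -0.0632337)
updated quaternion q' = (-0.3489, -0.0506, 0.0427, 0.9348)

ω' = (-1.4849, -1.1052, 1.0257)
q' = (-0.3489, -0.0506, 0.0427, 0.9348)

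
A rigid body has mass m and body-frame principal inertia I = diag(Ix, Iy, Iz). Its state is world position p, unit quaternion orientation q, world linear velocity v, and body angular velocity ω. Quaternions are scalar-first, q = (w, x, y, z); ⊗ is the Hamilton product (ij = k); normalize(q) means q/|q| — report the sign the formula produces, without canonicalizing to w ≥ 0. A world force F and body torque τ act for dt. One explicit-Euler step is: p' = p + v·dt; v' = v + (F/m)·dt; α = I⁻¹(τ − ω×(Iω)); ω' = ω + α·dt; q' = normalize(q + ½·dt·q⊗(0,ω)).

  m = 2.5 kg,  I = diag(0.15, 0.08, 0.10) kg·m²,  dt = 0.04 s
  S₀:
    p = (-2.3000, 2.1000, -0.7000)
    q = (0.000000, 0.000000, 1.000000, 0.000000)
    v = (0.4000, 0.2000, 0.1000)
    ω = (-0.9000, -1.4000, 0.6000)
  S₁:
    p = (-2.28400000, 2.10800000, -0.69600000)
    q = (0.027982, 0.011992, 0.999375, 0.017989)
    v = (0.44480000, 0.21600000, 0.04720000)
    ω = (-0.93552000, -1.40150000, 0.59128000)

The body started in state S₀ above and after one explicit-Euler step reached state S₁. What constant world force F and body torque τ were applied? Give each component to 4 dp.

F = (2.8000, 1.0000, -3.3000)
τ = (-0.1500, -0.0300, -0.1100)

Δv = v₁−v₀ = (0.04480000, 0.01600000, -0.05280000)
F = m·Δv/dt = (2.8000, 1.0000, -3.3000)
Δω = ω₁−ω₀ = (-0.03552000, -0.00150000, -0.00872000)
gyro term ω₀×Iω₀ = (-0.0168, -0.0270, -0.0882)
τ = I·(Δω/dt) + ω₀×(Iω₀) = (-0.1500, -0.0300, -0.1100)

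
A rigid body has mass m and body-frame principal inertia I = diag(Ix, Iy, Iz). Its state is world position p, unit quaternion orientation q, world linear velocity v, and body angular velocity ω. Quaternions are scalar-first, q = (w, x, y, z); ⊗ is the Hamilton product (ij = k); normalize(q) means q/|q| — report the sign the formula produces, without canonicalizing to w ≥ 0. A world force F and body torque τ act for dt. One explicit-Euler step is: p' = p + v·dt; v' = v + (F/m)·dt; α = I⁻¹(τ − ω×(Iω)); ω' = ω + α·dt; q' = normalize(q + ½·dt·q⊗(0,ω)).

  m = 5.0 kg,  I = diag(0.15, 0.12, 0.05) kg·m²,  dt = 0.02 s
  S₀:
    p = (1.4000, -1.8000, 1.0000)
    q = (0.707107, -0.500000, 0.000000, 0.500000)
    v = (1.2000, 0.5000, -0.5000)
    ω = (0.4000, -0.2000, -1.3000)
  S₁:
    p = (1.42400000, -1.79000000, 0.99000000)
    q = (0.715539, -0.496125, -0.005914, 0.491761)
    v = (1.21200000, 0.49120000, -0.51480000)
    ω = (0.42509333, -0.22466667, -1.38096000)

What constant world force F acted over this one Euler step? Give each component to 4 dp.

Δv = v₁−v₀ = (0.01200000, -0.00880000, -0.01480000)
F = m·Δv/dt = (3.0000, -2.2000, -3.7000)

F = (3.0000, -2.2000, -3.7000)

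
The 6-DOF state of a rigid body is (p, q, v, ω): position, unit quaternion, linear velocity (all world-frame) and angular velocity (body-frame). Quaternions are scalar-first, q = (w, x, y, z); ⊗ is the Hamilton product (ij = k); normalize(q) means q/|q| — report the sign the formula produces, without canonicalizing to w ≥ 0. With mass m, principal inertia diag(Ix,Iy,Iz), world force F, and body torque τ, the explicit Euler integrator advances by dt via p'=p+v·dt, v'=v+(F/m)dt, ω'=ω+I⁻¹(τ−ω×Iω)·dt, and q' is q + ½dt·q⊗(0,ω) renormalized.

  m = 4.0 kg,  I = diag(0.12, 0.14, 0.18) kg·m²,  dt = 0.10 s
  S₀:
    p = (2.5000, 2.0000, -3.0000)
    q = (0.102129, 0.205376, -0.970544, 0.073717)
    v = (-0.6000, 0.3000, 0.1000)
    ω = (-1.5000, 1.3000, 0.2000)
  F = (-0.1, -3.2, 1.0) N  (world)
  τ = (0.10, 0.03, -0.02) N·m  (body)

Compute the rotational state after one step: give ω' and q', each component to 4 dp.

α = I⁻¹(τ − ω×Iω) = (0.7467, 0.0857, 0.1056)
ω + α·dt = (-1.4253, 1.3086, 0.2106)
2q̇ = q⊗(0,ω) = (1.5550278, -0.4431344, -0.0188830, -1.1684014)
updated quaternion q' = (0.1790, 0.1823, -0.9667, 0.0152)

ω' = (-1.4253, 1.3086, 0.2106)
q' = (0.1790, 0.1823, -0.9667, 0.0152)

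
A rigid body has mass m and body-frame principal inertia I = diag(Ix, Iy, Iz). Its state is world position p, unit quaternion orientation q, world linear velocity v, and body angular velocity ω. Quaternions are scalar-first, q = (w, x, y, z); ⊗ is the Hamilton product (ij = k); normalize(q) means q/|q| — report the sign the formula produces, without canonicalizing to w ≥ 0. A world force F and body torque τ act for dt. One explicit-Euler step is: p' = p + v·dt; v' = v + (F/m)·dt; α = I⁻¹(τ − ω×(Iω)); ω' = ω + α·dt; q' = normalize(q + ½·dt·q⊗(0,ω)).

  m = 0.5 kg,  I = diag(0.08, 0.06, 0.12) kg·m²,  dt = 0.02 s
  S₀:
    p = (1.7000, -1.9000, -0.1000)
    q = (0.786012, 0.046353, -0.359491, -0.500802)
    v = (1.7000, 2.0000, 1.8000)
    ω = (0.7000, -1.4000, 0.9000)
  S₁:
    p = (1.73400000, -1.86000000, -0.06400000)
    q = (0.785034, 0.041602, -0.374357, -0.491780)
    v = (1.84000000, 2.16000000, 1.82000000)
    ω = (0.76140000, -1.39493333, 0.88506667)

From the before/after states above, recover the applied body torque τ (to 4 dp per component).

rate change Δω = (0.06140000, 0.00506667, -0.01493333)
ω₀×(Iω₀) = (-0.0756, -0.0252, 0.0196)
I·α + gyro = (0.1700, -0.0100, -0.0700)

τ = (0.1700, -0.0100, -0.0700)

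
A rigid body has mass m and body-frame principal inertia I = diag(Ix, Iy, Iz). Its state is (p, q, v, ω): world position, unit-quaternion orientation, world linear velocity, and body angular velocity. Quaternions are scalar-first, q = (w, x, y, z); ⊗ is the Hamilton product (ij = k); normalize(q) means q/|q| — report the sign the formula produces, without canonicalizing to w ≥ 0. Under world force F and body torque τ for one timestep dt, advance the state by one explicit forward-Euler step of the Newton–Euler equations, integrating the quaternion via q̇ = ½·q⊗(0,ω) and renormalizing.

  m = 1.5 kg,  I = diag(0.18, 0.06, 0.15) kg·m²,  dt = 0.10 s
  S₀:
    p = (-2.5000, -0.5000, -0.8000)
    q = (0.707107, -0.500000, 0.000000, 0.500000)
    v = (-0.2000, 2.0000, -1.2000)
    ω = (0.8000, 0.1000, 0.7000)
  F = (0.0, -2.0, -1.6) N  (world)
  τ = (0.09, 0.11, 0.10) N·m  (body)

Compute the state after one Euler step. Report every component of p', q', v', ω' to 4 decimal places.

p' = (-2.5200, -0.3000, -0.9200)
q' = (0.7086, -0.4735, 0.0410, 0.5215)
v' = (-0.2000, 1.8667, -1.3067)
ω' = (0.8465, 0.2553, 0.7731)

a = F/m = (0.0000, -1.3333, -1.0667)
p + v·dt = (-2.5200, -0.3000, -0.9200)
v + (F/m)dt = (-0.2000, 1.8667, -1.3067)
ω×(Iω) gyroscopic = (0.0063, 0.0168, -0.0096)
(τ − ω×Iω)/I = (0.4650, 1.5533, 0.7307)
new body rate ω' = (0.8465, 0.2553, 0.7731)
q⊗(0,ω) = (0.0500000, 0.5156856, 0.8207107, 0.4449749)
q' = normalize(q + ½dt·q⊗(0,ω)) = (0.7086, -0.4735, 0.0410, 0.5215)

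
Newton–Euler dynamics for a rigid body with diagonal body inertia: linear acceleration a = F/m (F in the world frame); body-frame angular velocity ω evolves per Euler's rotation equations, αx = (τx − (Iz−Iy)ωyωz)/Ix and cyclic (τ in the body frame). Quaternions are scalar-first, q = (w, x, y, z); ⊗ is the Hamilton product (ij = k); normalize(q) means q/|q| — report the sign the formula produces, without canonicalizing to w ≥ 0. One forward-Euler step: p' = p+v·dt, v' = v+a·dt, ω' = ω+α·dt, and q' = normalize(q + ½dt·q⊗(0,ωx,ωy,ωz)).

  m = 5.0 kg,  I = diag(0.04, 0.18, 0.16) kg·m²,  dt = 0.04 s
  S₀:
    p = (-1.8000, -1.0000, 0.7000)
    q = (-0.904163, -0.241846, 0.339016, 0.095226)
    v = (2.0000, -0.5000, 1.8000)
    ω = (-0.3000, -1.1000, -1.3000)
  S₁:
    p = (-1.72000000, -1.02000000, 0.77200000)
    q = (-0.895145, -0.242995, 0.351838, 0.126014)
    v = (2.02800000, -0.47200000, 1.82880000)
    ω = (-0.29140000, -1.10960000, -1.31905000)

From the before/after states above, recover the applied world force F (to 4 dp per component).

v₁ − v₀ = (0.02800000, 0.02800000, 0.02880000)
applied force F = (3.5000, 3.5000, 3.6000)

F = (3.5000, 3.5000, 3.6000)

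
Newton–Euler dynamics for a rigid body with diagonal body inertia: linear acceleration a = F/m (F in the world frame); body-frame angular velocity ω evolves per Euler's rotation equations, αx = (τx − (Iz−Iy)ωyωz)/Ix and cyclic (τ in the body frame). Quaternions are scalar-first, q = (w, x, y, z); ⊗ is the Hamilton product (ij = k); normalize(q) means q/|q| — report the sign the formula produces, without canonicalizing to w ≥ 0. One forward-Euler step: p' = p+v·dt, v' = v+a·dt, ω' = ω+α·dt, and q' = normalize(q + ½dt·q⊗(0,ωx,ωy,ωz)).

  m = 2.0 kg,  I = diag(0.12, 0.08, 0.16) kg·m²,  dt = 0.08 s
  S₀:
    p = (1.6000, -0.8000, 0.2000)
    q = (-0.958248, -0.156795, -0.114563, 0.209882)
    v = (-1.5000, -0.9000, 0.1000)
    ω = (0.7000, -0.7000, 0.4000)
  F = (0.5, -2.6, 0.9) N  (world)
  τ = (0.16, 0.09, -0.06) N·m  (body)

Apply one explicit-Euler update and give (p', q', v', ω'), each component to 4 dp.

ω×(Iω) gyroscopic = (-0.0224, -0.0112, 0.0196)
α = I⁻¹(τ − ω×Iω) = (1.5200, 1.2650, -0.4975)
new body rate ω' = (0.8216, -0.5988, 0.3602)
q⊗(0,ω) = (-0.0543904, -0.5696814, 0.8804090, -0.1933486)
q + ½dt·q⊗(0,ω), renormalized = (-0.9595, -0.1794, -0.0793, 0.2020)
a = (0.2500, -1.3000, 0.4500)
new position p' = (1.4800, -0.8720, 0.2080)
new velocity v' = (-1.4800, -1.0040, 0.1360)

p' = (1.4800, -0.8720, 0.2080)
q' = (-0.9595, -0.1794, -0.0793, 0.2020)
v' = (-1.4800, -1.0040, 0.1360)
ω' = (0.8216, -0.5988, 0.3602)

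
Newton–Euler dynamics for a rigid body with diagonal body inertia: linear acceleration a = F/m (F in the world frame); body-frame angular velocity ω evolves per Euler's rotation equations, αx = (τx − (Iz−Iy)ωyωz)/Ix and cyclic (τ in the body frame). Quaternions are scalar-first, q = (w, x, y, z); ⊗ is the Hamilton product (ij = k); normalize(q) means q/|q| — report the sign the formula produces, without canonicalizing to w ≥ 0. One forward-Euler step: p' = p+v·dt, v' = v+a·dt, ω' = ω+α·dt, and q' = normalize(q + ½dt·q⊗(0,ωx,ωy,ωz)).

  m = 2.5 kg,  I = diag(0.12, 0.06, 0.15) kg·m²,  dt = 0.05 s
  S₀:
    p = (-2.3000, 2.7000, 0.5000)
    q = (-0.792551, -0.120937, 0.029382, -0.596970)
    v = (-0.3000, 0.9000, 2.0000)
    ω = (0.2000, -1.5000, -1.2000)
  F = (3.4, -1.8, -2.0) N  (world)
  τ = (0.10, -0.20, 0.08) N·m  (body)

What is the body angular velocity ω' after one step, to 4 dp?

α = I⁻¹(τ − ω×Iω) = (-0.5167, -3.4533, 0.4133)
ω' = ω + α·dt = (0.1742, -1.6727, -1.1793)

ω' = (0.1742, -1.6727, -1.1793)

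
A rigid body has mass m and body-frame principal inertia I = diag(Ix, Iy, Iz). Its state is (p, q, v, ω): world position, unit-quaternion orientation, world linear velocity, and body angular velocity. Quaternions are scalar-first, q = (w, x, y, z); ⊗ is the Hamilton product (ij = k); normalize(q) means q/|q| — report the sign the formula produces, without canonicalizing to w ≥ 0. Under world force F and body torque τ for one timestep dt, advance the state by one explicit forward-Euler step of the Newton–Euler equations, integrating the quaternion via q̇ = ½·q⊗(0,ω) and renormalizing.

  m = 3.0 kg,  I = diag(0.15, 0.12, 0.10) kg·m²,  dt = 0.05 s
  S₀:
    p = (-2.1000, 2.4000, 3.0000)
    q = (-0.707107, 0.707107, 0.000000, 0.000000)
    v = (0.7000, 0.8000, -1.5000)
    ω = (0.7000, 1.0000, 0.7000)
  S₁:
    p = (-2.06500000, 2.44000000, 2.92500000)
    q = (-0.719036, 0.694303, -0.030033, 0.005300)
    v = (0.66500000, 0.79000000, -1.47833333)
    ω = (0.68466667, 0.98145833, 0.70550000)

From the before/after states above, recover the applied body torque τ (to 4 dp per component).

τ = (-0.0600, -0.0200, -0.0100)

Δω = ω₁−ω₀ = (-0.01533333, -0.01854167, 0.00550000)
ω₀×(Iω₀) = (-0.0140, 0.0245, -0.0210)
I·α + gyro = (-0.0600, -0.0200, -0.0100)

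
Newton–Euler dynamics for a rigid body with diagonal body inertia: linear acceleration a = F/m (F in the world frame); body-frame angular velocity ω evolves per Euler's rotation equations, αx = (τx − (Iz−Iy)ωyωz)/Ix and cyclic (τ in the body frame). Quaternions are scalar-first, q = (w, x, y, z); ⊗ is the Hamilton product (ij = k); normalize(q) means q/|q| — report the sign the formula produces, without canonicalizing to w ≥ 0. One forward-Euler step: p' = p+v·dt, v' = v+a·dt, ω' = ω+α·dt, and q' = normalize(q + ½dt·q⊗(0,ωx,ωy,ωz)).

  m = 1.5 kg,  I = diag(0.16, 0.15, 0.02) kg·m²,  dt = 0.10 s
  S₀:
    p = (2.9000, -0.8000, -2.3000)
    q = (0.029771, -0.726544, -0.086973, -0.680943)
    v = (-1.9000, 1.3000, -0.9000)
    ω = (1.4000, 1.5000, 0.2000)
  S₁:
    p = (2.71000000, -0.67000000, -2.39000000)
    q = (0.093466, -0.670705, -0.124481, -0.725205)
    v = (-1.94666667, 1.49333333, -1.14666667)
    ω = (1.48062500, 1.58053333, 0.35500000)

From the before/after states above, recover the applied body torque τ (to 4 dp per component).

rate change Δω = (0.08062500, 0.08053333, 0.15500000)
ω₀×(Iω₀) = (-0.0390, 0.0392, -0.0210)
applied torque τ = (0.0900, 0.1600, 0.0100)

τ = (0.0900, 0.1600, 0.0100)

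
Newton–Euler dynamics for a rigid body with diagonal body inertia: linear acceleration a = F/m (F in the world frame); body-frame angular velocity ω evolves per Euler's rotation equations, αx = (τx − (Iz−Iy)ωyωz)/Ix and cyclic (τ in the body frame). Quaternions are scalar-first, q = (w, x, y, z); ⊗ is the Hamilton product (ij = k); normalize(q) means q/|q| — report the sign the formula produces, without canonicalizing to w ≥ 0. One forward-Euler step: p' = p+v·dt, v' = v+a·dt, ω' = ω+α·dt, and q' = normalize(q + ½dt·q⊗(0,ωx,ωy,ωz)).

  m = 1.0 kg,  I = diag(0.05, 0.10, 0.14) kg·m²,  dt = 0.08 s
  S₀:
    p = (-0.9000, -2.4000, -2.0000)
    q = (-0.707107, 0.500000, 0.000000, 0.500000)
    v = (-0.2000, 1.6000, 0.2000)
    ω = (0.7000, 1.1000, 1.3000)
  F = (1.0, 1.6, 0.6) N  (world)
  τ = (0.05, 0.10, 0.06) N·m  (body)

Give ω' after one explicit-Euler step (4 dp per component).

ω' = (0.6885, 1.2455, 1.3123)

α = I⁻¹(τ − ω×Iω) = (-0.1440, 1.8190, 0.1536)
ω + α·dt = (0.6885, 1.2455, 1.3123)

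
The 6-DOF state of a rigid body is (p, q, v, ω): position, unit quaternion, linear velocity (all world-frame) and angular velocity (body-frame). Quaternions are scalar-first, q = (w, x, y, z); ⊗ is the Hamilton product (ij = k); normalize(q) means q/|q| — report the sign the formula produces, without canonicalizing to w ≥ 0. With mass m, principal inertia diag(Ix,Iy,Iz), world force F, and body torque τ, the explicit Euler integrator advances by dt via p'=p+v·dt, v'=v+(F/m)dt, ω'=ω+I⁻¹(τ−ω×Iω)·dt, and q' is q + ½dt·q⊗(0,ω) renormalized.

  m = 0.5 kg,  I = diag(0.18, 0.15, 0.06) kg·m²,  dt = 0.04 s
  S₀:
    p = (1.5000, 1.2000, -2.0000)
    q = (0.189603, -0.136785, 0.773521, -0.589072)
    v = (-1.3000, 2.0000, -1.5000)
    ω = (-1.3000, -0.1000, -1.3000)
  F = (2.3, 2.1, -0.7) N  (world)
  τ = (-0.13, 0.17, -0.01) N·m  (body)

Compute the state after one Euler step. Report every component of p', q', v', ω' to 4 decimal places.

ω×(Iω) gyroscopic = (-0.0117, 0.2028, -0.0039)
(τ − ω×Iω)/I = (-0.6572, -0.2187, -0.1017)
ω + α·dt = (-1.3263, -0.1087, -1.3041)
q⊗(0,ω) = (-0.8662620, -1.3109684, 0.5690128, 0.7727719)
q' = normalize(q + ½dt·q⊗(0,ω)) = (0.1722, -0.1629, 0.7844, -0.5732)
a = (4.6000, 4.2000, -1.4000)
p + v·dt = (1.4480, 1.2800, -2.0600)
v' = v + a·dt = (-1.1160, 2.1680, -1.5560)

p' = (1.4480, 1.2800, -2.0600)
q' = (0.1722, -0.1629, 0.7844, -0.5732)
v' = (-1.1160, 2.1680, -1.5560)
ω' = (-1.3263, -0.1087, -1.3041)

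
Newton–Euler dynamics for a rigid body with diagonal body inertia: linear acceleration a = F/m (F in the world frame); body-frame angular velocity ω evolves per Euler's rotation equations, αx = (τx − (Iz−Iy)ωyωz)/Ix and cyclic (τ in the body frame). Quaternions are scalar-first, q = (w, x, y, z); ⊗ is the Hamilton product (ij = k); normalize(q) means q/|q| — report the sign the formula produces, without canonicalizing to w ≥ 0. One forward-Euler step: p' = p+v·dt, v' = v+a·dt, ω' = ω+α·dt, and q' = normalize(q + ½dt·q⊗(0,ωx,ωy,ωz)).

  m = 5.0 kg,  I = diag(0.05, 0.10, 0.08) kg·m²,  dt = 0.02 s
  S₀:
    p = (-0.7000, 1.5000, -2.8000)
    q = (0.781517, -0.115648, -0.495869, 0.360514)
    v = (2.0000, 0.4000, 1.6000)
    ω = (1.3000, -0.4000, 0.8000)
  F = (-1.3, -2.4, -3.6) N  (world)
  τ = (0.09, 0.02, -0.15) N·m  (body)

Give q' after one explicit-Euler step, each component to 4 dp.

q' = (0.7781, -0.1080, -0.4933, 0.3736)

q⊗(0,ω) = (-0.3364164, 0.7634825, 0.2485798, 1.3161025)
q + ½dt·q⊗(0,ω), renormalized = (0.7781, -0.1080, -0.4933, 0.3736)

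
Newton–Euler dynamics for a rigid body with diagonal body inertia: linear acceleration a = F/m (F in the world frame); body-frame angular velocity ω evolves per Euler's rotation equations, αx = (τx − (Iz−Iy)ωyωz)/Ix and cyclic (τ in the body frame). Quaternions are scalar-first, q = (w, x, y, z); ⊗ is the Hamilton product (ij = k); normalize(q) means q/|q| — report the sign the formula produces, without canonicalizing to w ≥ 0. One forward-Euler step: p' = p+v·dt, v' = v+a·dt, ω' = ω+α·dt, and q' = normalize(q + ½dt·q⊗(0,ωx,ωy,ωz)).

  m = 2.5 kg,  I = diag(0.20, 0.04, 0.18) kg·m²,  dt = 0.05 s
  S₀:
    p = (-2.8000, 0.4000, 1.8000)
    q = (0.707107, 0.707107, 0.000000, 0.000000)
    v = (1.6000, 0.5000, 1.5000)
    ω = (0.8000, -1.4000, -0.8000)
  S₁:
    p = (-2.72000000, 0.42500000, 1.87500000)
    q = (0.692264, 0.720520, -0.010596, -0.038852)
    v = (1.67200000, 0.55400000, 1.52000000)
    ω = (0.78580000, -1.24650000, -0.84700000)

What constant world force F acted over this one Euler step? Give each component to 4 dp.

v₁ − v₀ = (0.07200000, 0.05400000, 0.02000000)
applied force F = (3.6000, 2.7000, 1.0000)

F = (3.6000, 2.7000, 1.0000)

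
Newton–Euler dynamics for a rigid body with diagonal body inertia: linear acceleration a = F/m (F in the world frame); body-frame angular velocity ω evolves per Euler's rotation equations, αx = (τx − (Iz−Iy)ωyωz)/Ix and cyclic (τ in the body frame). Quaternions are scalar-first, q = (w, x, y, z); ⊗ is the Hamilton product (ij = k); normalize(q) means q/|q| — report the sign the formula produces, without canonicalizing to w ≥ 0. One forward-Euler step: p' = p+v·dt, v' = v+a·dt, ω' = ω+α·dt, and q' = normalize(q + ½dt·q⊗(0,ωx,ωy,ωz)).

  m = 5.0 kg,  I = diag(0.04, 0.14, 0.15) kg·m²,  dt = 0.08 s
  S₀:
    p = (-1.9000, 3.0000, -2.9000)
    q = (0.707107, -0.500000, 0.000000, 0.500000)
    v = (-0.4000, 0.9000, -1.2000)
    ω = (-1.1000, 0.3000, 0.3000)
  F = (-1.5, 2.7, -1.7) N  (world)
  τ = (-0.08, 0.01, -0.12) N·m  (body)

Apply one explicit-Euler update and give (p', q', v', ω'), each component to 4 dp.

p' = (-1.9320, 3.0720, -2.9960)
q' = (0.6784, -0.5365, -0.0075, 0.5019)
v' = (-0.4240, 0.9432, -1.2272)
ω' = (-1.2618, 0.2850, 0.2536)

a = (-0.3000, 0.5400, -0.3400)
p' = p + v·dt = (-1.9320, 3.0720, -2.9960)
v' = v + a·dt = (-0.4240, 0.9432, -1.2272)
ω×(Iω) gyroscopic = (0.0009, 0.0363, -0.0330)
α = I⁻¹(τ − ω×Iω) = (-2.0225, -0.1879, -0.5800)
new body rate ω' = (-1.2618, 0.2850, 0.2536)
q⊗(0,ω) = (-0.7000000, -0.9278177, -0.1878679, 0.0621321)
updated quaternion q' = (0.6784, -0.5365, -0.0075, 0.5019)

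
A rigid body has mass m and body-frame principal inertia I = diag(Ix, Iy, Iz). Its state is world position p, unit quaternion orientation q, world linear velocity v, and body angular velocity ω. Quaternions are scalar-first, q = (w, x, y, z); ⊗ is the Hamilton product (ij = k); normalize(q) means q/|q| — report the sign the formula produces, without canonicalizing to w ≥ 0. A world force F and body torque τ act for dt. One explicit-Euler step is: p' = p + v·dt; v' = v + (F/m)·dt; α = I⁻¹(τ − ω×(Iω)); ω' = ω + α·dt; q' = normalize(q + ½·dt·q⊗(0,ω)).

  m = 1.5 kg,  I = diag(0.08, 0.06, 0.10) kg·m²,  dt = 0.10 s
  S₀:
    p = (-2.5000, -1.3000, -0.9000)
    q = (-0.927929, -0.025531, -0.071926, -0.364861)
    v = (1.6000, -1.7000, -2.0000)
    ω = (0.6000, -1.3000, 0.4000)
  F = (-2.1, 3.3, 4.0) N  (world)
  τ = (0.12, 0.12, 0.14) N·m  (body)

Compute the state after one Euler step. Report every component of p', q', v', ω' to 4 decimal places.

ω×(Iω) gyroscopic = (-0.0208, -0.0048, 0.0156)
α = I⁻¹(τ − ω×Iω) = (1.7600, 2.0800, 1.2440)
ω' = ω + α·dt = (0.7760, -1.0920, 0.5244)
q⊗(0,ω) = (0.0677592, -1.0598471, 0.9976035, -0.2948257)
q' = normalize(q + ½dt·q⊗(0,ω)) = (-0.9220, -0.0783, -0.0220, -0.3786)
p + v·dt = (-2.3400, -1.4700, -1.1000)
v' = v + a·dt = (1.4600, -1.4800, -1.7333)

p' = (-2.3400, -1.4700, -1.1000)
q' = (-0.9220, -0.0783, -0.0220, -0.3786)
v' = (1.4600, -1.4800, -1.7333)
ω' = (0.7760, -1.0920, 0.5244)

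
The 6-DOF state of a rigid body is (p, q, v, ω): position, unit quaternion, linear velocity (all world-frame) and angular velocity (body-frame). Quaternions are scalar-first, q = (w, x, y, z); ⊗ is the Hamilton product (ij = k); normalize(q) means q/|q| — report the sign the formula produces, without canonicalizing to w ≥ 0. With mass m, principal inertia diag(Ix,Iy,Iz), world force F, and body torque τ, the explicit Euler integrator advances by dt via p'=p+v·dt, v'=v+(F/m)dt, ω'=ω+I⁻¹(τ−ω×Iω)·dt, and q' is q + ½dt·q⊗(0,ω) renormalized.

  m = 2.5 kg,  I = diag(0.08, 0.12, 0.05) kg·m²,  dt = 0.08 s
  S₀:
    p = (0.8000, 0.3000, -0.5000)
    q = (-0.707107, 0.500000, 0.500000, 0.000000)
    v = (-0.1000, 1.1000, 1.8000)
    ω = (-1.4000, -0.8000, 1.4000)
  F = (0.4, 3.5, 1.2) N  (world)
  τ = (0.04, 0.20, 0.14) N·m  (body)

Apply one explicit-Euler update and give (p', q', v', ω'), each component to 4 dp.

p' = (0.7920, 0.3880, -0.3560)
q' = (-0.6607, 0.5655, 0.4928, -0.0275)
v' = (-0.0872, 1.2120, 1.8384)
ω' = (-1.4384, -0.6275, 1.5523)

linear accel F/m = (0.1600, 1.4000, 0.4800)
p + v·dt = (0.7920, 0.3880, -0.3560)
v + (F/m)dt = (-0.0872, 1.2120, 1.8384)
precession coupling ω×(Iω) = (0.0784, -0.0588, 0.0448)
angular accel α = (-0.4800, 2.1567, 1.9040)
ω' = ω + α·dt = (-1.4384, -0.6275, 1.5523)
Hamilton product q⊗(0,ω) = (1.1000000, 1.6899498, -0.1343144, -0.6899498)
q' = normalize(q + ½dt·q⊗(0,ω)) = (-0.6607, 0.5655, 0.4928, -0.0275)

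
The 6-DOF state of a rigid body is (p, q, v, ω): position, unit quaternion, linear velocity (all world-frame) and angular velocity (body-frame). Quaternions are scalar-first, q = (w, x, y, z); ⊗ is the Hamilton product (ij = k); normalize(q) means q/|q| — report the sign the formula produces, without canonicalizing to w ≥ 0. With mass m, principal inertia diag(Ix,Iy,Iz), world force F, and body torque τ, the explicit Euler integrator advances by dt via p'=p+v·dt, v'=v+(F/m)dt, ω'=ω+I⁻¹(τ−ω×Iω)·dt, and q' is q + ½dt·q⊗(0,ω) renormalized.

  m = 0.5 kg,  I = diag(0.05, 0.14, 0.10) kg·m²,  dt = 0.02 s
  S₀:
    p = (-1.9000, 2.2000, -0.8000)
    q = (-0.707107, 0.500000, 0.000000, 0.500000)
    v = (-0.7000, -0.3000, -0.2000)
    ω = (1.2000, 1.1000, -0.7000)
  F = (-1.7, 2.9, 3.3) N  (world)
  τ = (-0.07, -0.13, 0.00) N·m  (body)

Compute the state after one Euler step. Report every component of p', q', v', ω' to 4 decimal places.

p' = (-1.9140, 2.1940, -0.8040)
q' = (-0.7095, 0.4859, 0.0017, 0.5104)
v' = (-0.7680, -0.1840, -0.0680)
ω' = (1.1597, 1.0754, -0.7238)

new position p' = (-1.9140, 2.1940, -0.8040)
v' = v + a·dt = (-0.7680, -0.1840, -0.0680)
gyro term ω×Iω = (0.0308, 0.0420, 0.1188)
(τ − ω×Iω)/I = (-2.0160, -1.2286, -1.1880)
ω' = ω + α·dt = (1.1597, 1.0754, -0.7238)
Hamilton product q⊗(0,ω) = (-0.2500000, -1.3985284, 0.1721823, 1.0449749)
updated quaternion q' = (-0.7095, 0.4859, 0.0017, 0.5104)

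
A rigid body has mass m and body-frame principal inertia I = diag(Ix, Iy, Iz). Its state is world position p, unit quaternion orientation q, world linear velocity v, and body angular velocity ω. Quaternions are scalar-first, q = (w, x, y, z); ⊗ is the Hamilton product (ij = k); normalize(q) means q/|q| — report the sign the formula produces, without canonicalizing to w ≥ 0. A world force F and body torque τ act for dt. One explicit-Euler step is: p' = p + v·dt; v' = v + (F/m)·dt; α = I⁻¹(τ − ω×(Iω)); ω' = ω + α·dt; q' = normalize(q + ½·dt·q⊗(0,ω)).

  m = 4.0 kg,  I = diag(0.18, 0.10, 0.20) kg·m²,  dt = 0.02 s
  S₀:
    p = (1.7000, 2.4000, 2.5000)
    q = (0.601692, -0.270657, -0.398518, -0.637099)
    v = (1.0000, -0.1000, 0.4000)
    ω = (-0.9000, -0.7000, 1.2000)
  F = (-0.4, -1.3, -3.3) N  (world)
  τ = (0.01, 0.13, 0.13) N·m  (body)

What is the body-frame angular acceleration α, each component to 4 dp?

ω×(Iω) gyroscopic = (-0.0840, 0.0216, -0.0504)
angular accel α = (0.5222, 1.0840, 0.9020)

α = (0.5222, 1.0840, 0.9020)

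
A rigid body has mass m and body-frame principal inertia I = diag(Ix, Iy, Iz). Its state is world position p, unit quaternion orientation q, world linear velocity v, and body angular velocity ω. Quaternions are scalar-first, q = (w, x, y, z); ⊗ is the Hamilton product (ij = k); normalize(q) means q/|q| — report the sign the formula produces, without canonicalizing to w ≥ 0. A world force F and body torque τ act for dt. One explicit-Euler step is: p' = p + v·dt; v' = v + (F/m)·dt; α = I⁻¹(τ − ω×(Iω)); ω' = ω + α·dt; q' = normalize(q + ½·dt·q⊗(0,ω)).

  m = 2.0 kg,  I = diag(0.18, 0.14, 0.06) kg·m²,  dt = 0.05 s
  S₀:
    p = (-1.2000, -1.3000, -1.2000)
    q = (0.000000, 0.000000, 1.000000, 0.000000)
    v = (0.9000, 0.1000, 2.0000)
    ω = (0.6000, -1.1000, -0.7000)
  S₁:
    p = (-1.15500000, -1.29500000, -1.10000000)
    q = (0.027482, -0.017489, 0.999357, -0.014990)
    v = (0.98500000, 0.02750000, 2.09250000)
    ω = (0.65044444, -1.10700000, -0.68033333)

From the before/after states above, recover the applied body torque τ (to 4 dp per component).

τ = (0.1200, -0.0700, 0.0500)

ω₁ − ω₀ = (0.05044444, -0.00700000, 0.01966667)
ω₀×(Iω₀) = (-0.0616, -0.0504, 0.0264)
applied torque τ = (0.1200, -0.0700, 0.0500)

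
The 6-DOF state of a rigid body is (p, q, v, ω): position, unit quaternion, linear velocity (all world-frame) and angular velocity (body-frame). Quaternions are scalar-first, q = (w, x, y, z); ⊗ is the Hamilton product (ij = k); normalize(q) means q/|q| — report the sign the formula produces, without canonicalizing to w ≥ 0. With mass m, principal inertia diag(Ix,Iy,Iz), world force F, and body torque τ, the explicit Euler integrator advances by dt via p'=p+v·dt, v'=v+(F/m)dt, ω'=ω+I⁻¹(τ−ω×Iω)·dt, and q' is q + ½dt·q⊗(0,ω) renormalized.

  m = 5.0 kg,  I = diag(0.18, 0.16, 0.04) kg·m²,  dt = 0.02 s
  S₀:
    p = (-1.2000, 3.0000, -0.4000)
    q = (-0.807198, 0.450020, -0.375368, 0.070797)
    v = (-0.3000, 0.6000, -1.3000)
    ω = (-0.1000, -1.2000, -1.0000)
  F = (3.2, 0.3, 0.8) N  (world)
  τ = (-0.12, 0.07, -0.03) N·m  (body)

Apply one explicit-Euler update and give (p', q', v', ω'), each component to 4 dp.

p' = (-1.2060, 3.0120, -0.4260)
q' = (-0.8104, 0.4554, -0.3612, 0.0731)
v' = (-0.2872, 0.6012, -1.2968)
ω' = (-0.0973, -1.1930, -1.0138)

new position p' = (-1.2060, 3.0120, -0.4260)
v' = v + a·dt = (-0.2872, 0.6012, -1.2968)
ω×(Iω) gyroscopic = (-0.1440, 0.0140, -0.0024)
angular accel α = (0.1333, 0.3500, -0.6900)
ω' = ω + α·dt = (-0.0973, -1.1930, -1.0138)
Hamilton product q⊗(0,ω) = (-0.3346426, 0.5410442, 1.4115779, 0.2296372)
updated quaternion q' = (-0.8104, 0.4554, -0.3612, 0.0731)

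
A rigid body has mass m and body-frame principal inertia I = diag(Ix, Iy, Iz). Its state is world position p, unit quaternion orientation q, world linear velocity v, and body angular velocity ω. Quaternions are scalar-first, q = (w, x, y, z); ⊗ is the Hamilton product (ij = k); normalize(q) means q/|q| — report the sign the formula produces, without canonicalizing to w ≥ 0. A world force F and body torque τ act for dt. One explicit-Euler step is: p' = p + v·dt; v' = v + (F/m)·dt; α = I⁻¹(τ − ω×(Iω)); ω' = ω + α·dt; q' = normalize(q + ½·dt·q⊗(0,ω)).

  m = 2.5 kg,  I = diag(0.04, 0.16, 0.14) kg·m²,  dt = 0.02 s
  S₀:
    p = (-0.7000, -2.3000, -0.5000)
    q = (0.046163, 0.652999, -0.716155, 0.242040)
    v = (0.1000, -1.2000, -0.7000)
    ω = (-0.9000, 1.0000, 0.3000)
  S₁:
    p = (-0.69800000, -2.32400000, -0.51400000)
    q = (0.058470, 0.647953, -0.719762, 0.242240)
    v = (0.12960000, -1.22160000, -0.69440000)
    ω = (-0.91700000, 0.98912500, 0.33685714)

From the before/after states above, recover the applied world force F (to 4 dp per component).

velocity change Δv = (0.02960000, -0.02160000, 0.00560000)
F = m·Δv/dt = (3.7000, -2.7000, 0.7000)

F = (3.7000, -2.7000, 0.7000)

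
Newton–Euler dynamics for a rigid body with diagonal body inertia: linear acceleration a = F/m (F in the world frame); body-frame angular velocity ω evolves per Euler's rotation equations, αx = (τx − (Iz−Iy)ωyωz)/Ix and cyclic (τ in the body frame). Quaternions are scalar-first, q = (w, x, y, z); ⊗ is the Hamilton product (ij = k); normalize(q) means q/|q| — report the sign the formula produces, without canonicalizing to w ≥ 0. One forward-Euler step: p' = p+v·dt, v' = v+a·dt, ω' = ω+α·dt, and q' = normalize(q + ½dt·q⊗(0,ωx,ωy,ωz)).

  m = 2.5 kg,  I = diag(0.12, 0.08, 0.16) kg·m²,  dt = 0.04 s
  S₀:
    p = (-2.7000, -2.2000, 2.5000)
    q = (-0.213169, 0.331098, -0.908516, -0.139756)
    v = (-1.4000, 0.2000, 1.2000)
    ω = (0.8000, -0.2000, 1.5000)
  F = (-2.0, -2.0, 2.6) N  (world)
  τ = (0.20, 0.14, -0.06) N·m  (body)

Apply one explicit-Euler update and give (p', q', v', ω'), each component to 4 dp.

p' = (-2.7560, -2.1920, 2.5480)
q' = (-0.2178, 0.2997, -0.9193, -0.1329)
v' = (-1.4320, 0.1680, 1.2416)
ω' = (0.8747, -0.1060, 1.4834)

a = (-0.8000, -0.8000, 1.0400)
new position p' = (-2.7560, -2.1920, 2.5480)
new velocity v' = (-1.4320, 0.1680, 1.2416)
angular accel α = (1.8667, 2.3500, -0.4150)
new body rate ω' = (0.8747, -0.1060, 1.4834)
Hamilton product q⊗(0,ω) = (-0.2369476, -1.5612604, -0.5658180, 0.3408397)
q' = normalize(q + ½dt·q⊗(0,ω)) = (-0.2178, 0.2997, -0.9193, -0.1329)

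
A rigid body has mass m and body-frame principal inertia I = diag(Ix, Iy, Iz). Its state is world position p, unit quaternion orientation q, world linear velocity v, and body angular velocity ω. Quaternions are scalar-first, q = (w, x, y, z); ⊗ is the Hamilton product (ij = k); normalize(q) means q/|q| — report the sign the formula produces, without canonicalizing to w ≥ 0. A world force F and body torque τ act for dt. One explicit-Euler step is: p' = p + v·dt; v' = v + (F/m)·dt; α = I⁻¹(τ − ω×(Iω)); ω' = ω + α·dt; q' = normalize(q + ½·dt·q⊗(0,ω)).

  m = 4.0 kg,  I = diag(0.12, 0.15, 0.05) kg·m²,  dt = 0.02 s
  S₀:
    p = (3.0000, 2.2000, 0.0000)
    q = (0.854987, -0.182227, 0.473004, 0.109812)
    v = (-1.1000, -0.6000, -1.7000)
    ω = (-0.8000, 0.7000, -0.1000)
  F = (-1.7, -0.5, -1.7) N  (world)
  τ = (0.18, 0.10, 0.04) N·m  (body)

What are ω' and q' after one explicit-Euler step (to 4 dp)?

(τ − ω×Iω)/I = (1.4417, 0.6293, 1.1360)
ω + α·dt = (-0.7712, 0.7126, -0.0773)
Hamilton product q⊗(0,ω) = (-0.4659032, -0.8081584, 0.4924186, 0.1653456)
updated quaternion q' = (0.8503, -0.1903, 0.4779, 0.1115)

ω' = (-0.7712, 0.7126, -0.0773)
q' = (0.8503, -0.1903, 0.4779, 0.1115)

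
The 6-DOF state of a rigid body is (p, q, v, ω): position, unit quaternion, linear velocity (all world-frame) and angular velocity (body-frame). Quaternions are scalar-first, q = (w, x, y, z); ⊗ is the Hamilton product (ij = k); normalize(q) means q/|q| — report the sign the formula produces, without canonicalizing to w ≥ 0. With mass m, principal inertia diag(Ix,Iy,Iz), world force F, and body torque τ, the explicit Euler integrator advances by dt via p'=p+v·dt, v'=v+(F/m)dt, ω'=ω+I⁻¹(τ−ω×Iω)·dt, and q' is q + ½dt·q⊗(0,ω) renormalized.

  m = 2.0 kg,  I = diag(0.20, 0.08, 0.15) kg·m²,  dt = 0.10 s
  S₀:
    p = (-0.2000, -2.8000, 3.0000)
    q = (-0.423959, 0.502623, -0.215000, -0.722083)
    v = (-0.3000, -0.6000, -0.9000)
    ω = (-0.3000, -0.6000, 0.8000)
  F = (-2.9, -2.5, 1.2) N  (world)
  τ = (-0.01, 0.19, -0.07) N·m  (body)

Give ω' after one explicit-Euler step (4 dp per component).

ω×(Iω) gyroscopic = (-0.0336, -0.0120, -0.0216)
α = I⁻¹(τ − ω×Iω) = (0.1180, 2.5250, -0.3227)
ω' = ω + α·dt = (-0.2882, -0.3475, 0.7677)

ω' = (-0.2882, -0.3475, 0.7677)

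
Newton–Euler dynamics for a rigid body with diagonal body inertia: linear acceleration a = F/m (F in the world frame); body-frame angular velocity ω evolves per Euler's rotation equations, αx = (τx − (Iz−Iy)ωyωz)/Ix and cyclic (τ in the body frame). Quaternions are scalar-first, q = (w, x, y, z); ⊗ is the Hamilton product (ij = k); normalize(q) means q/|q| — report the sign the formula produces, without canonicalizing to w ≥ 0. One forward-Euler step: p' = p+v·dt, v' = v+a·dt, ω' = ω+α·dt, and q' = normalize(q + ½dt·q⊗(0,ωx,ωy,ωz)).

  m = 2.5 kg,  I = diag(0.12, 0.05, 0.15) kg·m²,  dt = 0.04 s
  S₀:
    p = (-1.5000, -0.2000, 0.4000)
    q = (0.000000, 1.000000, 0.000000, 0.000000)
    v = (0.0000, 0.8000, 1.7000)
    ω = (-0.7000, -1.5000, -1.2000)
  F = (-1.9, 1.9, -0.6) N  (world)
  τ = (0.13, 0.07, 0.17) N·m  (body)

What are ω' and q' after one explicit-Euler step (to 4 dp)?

precession coupling ω×(Iω) = (0.1800, -0.0252, -0.0735)
angular accel α = (-0.4167, 1.9040, 1.6233)
ω + α·dt = (-0.7167, -1.4238, -1.1351)
2q̇ = q⊗(0,ω) = (0.7000000, 0.0000000, 1.2000000, -1.5000000)
q' = normalize(q + ½dt·q⊗(0,ω)) = (0.0140, 0.9992, 0.0240, -0.0300)

ω' = (-0.7167, -1.4238, -1.1351)
q' = (0.0140, 0.9992, 0.0240, -0.0300)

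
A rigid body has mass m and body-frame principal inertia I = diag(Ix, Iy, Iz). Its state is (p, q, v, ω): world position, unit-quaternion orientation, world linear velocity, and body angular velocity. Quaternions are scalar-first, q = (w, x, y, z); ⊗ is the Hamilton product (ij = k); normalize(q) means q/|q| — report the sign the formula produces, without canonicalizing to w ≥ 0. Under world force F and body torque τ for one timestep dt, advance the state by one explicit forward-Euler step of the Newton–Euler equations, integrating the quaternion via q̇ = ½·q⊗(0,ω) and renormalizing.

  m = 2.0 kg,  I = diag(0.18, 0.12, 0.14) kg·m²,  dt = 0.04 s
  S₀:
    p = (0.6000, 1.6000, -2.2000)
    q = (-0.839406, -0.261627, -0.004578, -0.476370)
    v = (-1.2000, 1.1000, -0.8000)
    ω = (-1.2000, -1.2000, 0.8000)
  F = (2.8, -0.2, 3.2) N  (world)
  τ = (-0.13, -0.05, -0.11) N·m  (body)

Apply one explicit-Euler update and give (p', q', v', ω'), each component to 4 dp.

p' = p + v·dt = (0.5520, 1.6440, -2.2320)
v' = v + a·dt = (-1.1440, 1.0960, -0.7360)
α = I⁻¹(τ − ω×Iω) = (-0.6156, -0.0967, -0.1686)
new body rate ω' = (-1.2246, -1.2039, 0.7933)
Hamilton product q⊗(0,ω) = (0.0616500, 0.4319808, 1.7882328, -0.3630660)
q' = normalize(q + ½dt·q⊗(0,ω)) = (-0.8376, -0.2528, 0.0312, -0.4833)

p' = (0.5520, 1.6440, -2.2320)
q' = (-0.8376, -0.2528, 0.0312, -0.4833)
v' = (-1.1440, 1.0960, -0.7360)
ω' = (-1.2246, -1.2039, 0.7933)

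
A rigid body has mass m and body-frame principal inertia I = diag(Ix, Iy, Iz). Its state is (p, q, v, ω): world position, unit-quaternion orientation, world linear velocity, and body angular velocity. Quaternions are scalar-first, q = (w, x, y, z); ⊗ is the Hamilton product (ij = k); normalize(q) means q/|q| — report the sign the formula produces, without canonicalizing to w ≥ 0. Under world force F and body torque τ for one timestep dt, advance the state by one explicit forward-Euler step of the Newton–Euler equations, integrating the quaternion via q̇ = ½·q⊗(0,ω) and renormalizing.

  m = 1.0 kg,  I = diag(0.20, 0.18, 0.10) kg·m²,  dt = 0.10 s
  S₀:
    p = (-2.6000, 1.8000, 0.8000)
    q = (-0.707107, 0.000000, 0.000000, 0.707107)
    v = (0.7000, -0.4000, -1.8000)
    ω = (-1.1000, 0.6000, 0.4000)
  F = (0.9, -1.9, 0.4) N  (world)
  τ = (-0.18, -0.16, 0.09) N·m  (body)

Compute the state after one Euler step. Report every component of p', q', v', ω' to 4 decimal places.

a = F/m = (0.9000, -1.9000, 0.4000)
new position p' = (-2.5300, 1.7600, 0.6200)
v + (F/m)dt = (0.7900, -0.5900, -1.7600)
ω×(Iω) gyroscopic = (-0.0192, -0.0440, 0.0132)
α = I⁻¹(τ − ω×Iω) = (-0.8040, -0.6444, 0.7680)
ω' = ω + α·dt = (-1.1804, 0.5356, 0.4768)
2q̇ = q⊗(0,ω) = (-0.2828428, 0.3535535, -1.2020819, -0.2828428)
q' = normalize(q + ½dt·q⊗(0,ω)) = (-0.7197, 0.0176, -0.0600, 0.6915)

p' = (-2.5300, 1.7600, 0.6200)
q' = (-0.7197, 0.0176, -0.0600, 0.6915)
v' = (0.7900, -0.5900, -1.7600)
ω' = (-1.1804, 0.5356, 0.4768)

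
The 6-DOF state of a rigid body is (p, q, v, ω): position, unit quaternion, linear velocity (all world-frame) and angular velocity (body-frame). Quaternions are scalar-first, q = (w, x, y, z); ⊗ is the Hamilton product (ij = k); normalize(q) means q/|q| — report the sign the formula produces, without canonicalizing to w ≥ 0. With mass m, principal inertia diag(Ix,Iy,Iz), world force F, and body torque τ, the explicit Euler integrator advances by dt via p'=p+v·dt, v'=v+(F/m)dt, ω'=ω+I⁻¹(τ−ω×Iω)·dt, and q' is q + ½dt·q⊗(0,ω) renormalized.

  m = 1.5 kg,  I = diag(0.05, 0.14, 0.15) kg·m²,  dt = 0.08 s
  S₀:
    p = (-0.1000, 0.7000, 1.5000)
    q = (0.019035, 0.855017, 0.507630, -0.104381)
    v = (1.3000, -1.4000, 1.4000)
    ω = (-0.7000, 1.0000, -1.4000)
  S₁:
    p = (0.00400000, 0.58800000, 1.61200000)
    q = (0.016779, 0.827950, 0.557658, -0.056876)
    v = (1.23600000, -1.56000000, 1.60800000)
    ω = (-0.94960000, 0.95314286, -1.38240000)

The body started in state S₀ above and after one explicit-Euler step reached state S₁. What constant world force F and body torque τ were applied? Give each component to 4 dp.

F = (-1.2000, -3.0000, 3.9000)
τ = (-0.1700, -0.1800, -0.0300)

velocity change Δv = (-0.06400000, -0.16000000, 0.20800000)
applied force F = (-1.2000, -3.0000, 3.9000)
Δω = ω₁−ω₀ = (-0.24960000, -0.04685714, 0.01760000)
ω₀×(Iω₀) = (-0.0140, -0.0980, -0.0630)
τ = I·(Δω/dt) + ω₀×(Iω₀) = (-0.1700, -0.1800, -0.0300)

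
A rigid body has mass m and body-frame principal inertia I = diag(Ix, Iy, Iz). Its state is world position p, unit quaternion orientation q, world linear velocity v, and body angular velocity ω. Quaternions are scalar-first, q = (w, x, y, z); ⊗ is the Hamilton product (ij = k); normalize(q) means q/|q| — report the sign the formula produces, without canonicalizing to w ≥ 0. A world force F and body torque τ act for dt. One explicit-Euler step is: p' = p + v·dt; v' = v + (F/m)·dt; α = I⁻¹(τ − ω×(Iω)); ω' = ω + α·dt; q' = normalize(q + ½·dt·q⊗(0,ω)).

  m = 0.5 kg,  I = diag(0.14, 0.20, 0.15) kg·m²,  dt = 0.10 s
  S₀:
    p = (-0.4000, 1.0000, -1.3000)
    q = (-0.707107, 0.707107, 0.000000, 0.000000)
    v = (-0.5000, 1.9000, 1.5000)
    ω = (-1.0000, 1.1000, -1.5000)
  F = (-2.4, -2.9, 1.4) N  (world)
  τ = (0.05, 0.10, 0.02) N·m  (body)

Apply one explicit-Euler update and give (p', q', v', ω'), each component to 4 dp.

α = I⁻¹(τ − ω×Iω) = (-0.2321, 0.5750, 0.5733)
new body rate ω' = (-1.0232, 1.1575, -1.4427)
2q̇ = q⊗(0,ω) = (0.7071070, 0.7071070, 0.2828428, 1.8384782)
q' = normalize(q + ½dt·q⊗(0,ω)) = (-0.6680, 0.7384, 0.0141, 0.0914)
p' = p + v·dt = (-0.4500, 1.1900, -1.1500)
new velocity v' = (-0.9800, 1.3200, 1.7800)

p' = (-0.4500, 1.1900, -1.1500)
q' = (-0.6680, 0.7384, 0.0141, 0.0914)
v' = (-0.9800, 1.3200, 1.7800)
ω' = (-1.0232, 1.1575, -1.4427)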